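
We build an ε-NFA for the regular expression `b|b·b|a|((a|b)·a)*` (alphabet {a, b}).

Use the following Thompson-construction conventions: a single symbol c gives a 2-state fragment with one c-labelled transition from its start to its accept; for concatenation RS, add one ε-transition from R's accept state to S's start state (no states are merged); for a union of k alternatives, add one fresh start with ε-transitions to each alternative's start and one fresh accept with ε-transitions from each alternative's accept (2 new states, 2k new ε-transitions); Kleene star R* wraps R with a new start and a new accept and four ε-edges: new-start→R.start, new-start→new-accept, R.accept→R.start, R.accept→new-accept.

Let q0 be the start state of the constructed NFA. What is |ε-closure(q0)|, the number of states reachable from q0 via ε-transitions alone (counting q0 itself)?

10

Work bottom-up. For each fragment F, track |ε-closure(F.start)| and whether F's accept lies in that closure (i.e. whether F accepts ε). A single-symbol fragment has closure size 1 and does not accept ε.
  b·b → same as the first factor's closure: C = 1
  a|b → new start ε-reaches every alternative's start; none of them accept ε, so the new accept is not reached: C = 1 + 1 + 1 = 3
  (a|b)·a → same as the first factor's closure: C = 3
  ((a|b)·a)* → new start has ε-edges to the inner start and to the new accept, so C = 2 + 3 = 5
  b|b·b|a|((a|b)·a)* → new start ε-reaches every alternative's start; at least one alternative accepts ε, so the union's new accept is reached too: C = 1 + 1 + 1 + 1 + 5 + 1 = 10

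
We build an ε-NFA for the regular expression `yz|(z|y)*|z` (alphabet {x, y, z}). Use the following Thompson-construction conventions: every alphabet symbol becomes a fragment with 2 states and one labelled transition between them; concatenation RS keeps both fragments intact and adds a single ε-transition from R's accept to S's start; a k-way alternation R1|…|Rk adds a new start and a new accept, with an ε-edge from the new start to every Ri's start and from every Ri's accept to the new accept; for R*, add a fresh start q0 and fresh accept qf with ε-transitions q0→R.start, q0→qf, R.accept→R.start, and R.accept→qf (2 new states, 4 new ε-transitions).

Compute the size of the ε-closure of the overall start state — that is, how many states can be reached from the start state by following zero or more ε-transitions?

9

Compute the ε-closure size of each fragment's start state recursively; a symbol fragment's start has no outgoing ε-edge, so its closure is just itself (size 1).
  yz — same as the first factor's closure: C = 1
  z|y — C = 1 + 1 + 1 = 3 (the new accept is not ε-reachable since no branch accepts ε)
  (z|y)* — new start has ε-edges to the inner start and to the new accept, so C = 2 + 3 = 5
  yz|(z|y)*|z — new start ε-reaches every alternative's start; at least one alternative accepts ε, so the union's new accept is reached too: C = 1 + 1 + 5 + 1 + 1 = 9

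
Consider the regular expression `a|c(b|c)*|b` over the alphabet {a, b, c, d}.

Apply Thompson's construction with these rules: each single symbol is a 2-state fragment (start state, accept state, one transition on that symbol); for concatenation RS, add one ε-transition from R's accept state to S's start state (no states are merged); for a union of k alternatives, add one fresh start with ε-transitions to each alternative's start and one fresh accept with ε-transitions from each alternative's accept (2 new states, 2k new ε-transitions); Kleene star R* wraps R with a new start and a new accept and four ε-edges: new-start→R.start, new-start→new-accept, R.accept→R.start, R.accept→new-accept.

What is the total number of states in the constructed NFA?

16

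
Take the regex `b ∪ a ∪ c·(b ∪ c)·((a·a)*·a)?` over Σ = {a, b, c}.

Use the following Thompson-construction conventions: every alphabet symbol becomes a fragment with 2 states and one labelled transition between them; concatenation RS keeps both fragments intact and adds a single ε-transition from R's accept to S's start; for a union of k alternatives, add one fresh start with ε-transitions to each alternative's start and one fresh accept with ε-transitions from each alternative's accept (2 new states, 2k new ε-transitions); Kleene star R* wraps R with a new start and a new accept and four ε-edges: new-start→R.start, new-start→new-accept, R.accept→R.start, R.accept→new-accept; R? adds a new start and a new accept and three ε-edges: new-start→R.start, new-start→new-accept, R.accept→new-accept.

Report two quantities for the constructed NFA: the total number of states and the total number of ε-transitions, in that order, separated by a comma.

24, 21

Bottom-up over the parse tree:
Each of the 8 symbol leaves contributes 2 states and 0 ε-transitions.
  b ∪ c — 6 states, 4 ε-transitions
  a·a — 4 states, 1 ε-transition
  (a·a)* — 6 states, 5 ε-transitions
  (a·a)*·a — 8 states, 6 ε-transitions
  ((a·a)*·a)? — 10 states, 9 ε-transitions
  c·(b ∪ c)·((a·a)*·a)? — 18 states, 15 ε-transitions
  b ∪ a ∪ c·(b ∪ c)·((a·a)*·a)? — 24 states, 21 ε-transitions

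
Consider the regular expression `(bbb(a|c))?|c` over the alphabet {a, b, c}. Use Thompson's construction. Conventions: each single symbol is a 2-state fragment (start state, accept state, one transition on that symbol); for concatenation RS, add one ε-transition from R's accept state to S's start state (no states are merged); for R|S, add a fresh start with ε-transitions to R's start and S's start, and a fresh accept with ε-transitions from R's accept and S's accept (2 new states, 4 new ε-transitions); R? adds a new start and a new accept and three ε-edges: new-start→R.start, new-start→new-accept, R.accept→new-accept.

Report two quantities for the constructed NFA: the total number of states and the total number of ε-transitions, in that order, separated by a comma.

Recursing over subexpressions:
Each of the 6 symbol leaves contributes 2 states and 0 ε-transitions.
  a|c — 6 states, 4 ε-transitions
  bbb(a|c) — 12 states, 7 ε-transitions
  (bbb(a|c))? — 14 states, 10 ε-transitions
  (bbb(a|c))?|c — 18 states, 14 ε-transitions

18, 14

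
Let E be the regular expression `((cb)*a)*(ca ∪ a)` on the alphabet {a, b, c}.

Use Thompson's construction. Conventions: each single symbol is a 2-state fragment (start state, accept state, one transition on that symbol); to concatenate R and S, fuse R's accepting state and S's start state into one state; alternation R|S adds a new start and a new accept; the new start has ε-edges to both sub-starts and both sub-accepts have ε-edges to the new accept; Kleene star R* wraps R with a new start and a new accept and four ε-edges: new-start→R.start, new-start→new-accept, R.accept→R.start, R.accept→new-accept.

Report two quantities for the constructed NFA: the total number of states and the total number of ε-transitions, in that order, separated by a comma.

By structural recursion:
Each of the 6 symbol leaves contributes 2 states and 0 ε-transitions.
  cb → 3 states, 0 ε-transitions
  (cb)* → 5 states, 4 ε-transitions
  (cb)*a → 6 states, 4 ε-transitions
  ((cb)*a)* → 8 states, 8 ε-transitions
  ca → 3 states, 0 ε-transitions
  ca ∪ a → 7 states, 4 ε-transitions
  ((cb)*a)*(ca ∪ a) → 14 states, 12 ε-transitions

14, 12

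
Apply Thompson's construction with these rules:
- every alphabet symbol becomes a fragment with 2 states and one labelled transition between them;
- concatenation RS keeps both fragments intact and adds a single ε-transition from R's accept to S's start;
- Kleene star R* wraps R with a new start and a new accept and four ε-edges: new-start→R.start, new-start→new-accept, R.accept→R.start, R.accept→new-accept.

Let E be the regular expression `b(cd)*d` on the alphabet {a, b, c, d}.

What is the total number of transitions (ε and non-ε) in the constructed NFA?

11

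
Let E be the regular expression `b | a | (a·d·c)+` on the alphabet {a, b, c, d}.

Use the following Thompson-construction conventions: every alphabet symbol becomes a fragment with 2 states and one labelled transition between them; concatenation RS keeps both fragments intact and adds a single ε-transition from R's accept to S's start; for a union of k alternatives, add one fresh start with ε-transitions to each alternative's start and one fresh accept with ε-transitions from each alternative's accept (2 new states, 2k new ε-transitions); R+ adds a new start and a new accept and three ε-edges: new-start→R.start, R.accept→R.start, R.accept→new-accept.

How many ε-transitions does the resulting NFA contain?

Building bottom-up:
Each of the 5 symbol leaves contributes 0 ε-transitions.
  a·d·c : 2 ε-transitions
  (a·d·c)+ : 5 ε-transitions
  b | a | (a·d·c)+ : 11 ε-transitions

11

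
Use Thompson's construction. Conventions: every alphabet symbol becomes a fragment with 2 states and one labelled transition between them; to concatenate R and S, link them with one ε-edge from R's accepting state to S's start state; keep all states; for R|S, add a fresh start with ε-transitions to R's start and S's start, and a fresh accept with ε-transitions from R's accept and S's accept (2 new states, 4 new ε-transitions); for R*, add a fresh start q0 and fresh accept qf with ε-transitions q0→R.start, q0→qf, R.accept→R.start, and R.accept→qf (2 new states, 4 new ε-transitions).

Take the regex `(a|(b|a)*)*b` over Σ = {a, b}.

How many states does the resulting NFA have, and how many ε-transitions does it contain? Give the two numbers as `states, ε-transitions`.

Building bottom-up:
Each of the 4 symbol leaves contributes 2 states and 0 ε-transitions.
  b|a — 6 states, 4 ε-transitions
  (b|a)* — 8 states, 8 ε-transitions
  a|(b|a)* — 12 states, 12 ε-transitions
  (a|(b|a)*)* — 14 states, 16 ε-transitions
  (a|(b|a)*)*b — 16 states, 17 ε-transitions

16, 17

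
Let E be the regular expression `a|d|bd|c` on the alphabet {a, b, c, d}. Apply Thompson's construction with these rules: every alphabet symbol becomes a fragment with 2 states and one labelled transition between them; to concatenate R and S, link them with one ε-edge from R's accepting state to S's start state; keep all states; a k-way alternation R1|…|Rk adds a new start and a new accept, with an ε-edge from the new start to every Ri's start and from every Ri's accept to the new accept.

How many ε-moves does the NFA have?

Bottom-up over the parse tree:
Each of the 5 symbol leaves contributes 0 ε-transitions.
  bd : 1 ε-transition
  a|d|bd|c : 9 ε-transitions

9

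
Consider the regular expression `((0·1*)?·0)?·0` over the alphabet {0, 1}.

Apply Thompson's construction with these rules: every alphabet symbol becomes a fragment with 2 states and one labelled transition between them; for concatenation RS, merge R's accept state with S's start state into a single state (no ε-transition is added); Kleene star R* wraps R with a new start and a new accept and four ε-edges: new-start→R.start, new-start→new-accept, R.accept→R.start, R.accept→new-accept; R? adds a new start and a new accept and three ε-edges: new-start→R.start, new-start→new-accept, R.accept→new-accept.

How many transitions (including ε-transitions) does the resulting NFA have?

Building bottom-up:
Each of the 4 symbol leaves contributes 1 transition (1 symbol, 0 ε).
  1* → 5 transitions (1 symbol, 4 ε)
  0·1* → 6 transitions (2 symbol, 4 ε)
  (0·1*)? → 9 transitions (2 symbol, 7 ε)
  (0·1*)?·0 → 10 transitions (3 symbol, 7 ε)
  ((0·1*)?·0)? → 13 transitions (3 symbol, 10 ε)
  ((0·1*)?·0)?·0 → 14 transitions (4 symbol, 10 ε)

14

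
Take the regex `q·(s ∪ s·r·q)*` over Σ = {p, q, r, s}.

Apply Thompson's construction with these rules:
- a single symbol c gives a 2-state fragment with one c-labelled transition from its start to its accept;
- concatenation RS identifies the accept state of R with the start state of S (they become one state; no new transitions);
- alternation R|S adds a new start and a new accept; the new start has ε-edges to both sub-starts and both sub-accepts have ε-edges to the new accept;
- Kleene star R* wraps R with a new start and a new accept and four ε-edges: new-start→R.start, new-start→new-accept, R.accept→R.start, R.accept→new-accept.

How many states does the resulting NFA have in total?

11

By structural recursion:
Each of the 5 symbol leaves contributes a 2-state fragment.
  s·r·q — 4 states
  s ∪ s·r·q — 8 states
  (s ∪ s·r·q)* — 10 states
  q·(s ∪ s·r·q)* — 11 states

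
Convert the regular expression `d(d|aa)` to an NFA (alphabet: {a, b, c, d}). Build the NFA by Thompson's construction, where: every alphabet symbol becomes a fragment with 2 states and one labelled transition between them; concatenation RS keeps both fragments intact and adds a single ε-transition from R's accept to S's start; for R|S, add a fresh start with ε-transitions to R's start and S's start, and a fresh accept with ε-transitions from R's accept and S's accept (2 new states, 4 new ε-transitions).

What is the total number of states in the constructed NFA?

Building bottom-up:
Each of the 4 symbol leaves contributes a 2-state fragment.
  aa — 4 states
  d|aa — 8 states
  d(d|aa) — 10 states

10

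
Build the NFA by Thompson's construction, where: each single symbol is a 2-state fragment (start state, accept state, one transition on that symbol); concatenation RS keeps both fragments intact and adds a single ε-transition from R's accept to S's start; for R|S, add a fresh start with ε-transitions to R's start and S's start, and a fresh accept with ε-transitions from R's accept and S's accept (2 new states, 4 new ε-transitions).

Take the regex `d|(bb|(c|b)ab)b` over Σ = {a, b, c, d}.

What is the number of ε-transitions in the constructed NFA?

16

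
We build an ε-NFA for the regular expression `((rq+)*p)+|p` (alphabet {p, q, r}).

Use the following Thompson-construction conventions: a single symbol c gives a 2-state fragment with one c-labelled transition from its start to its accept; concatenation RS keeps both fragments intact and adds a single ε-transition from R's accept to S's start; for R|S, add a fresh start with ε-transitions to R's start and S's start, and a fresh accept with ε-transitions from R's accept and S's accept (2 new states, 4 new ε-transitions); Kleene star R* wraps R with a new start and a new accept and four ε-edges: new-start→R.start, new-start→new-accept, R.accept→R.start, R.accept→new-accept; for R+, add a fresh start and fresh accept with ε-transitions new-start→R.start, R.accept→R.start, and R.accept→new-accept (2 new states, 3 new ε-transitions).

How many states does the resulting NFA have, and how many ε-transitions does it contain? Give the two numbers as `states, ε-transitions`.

16, 16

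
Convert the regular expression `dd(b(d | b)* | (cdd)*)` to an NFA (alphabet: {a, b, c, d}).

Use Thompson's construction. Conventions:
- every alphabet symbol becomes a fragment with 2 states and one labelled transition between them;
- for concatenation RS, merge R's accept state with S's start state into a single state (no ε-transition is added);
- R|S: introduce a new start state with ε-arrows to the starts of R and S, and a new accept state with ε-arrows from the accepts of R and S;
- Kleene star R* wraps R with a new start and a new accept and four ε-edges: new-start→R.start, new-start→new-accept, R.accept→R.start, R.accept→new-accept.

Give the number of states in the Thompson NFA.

By structural recursion:
Each of the 8 symbol leaves contributes a 2-state fragment.
  d | b — 6 states
  (d | b)* — 8 states
  b(d | b)* — 9 states
  cdd — 4 states
  (cdd)* — 6 states
  b(d | b)* | (cdd)* — 17 states
  dd(b(d | b)* | (cdd)*) — 19 states

19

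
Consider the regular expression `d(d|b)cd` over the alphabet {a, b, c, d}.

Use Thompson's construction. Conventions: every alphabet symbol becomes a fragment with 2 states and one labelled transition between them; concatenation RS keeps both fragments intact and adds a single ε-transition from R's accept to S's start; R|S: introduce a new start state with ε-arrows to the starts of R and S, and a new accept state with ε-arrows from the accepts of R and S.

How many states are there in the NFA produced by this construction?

12

Recursing over subexpressions:
Each of the 5 symbol leaves contributes a 2-state fragment.
  d|b : 6 states
  d(d|b)cd : 12 states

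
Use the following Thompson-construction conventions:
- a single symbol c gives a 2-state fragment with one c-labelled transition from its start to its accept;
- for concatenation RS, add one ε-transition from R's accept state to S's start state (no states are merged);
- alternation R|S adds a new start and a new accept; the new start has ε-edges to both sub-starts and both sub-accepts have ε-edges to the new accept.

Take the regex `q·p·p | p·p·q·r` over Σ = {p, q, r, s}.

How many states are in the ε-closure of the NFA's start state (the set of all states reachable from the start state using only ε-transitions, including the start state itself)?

3

Let C(F) = |ε-closure(F.start)| within fragment F, and note whether F accepts ε. Symbol fragments have C = 1 and do not accept ε. Then:
  q·p·p — same as the first factor's closure: C = 1
  p·p·q·r — C equals the left operand's closure size = 1 (its accept is not ε-reachable, so the closure stops there)
  q·p·p | p·p·q·r — new start ε-reaches every alternative's start; none of them accept ε, so the new accept is not reached: C = 1 + 1 + 1 = 3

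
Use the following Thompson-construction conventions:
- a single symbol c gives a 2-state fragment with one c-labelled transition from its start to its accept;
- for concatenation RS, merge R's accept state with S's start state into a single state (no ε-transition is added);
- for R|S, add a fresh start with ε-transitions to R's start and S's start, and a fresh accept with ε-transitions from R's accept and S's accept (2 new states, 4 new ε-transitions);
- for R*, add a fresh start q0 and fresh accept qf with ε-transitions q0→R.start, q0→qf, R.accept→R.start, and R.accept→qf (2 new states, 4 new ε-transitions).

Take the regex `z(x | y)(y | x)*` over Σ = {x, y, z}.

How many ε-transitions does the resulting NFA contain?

12

Building bottom-up:
Each of the 5 symbol leaves contributes 0 ε-transitions.
  x | y → 4 ε-transitions
  y | x → 4 ε-transitions
  (y | x)* → 8 ε-transitions
  z(x | y)(y | x)* → 12 ε-transitions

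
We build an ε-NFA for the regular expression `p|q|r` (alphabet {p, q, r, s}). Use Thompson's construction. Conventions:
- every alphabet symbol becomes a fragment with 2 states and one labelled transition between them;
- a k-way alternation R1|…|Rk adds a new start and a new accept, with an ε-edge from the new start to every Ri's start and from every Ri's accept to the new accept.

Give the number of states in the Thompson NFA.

8

By structural recursion:
Each of the 3 symbol leaves contributes a 2-state fragment.
  p|q|r — 8 states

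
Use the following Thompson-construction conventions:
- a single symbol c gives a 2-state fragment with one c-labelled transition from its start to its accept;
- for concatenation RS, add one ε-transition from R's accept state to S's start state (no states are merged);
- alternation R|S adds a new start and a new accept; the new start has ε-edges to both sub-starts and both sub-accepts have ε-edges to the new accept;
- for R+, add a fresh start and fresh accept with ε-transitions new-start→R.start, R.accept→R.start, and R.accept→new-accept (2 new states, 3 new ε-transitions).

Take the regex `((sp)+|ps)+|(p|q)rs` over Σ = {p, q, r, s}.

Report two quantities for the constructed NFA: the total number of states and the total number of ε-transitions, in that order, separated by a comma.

26, 22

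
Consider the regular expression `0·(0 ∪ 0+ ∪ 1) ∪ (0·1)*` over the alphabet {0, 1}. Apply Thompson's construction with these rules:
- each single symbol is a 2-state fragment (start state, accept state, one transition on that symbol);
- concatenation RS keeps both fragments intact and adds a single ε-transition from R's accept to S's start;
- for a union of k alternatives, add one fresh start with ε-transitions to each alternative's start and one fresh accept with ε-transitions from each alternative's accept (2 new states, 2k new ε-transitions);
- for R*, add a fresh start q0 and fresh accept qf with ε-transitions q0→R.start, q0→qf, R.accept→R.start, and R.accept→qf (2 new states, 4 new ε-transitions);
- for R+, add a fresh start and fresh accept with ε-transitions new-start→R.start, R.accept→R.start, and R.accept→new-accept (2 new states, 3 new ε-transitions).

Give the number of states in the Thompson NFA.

20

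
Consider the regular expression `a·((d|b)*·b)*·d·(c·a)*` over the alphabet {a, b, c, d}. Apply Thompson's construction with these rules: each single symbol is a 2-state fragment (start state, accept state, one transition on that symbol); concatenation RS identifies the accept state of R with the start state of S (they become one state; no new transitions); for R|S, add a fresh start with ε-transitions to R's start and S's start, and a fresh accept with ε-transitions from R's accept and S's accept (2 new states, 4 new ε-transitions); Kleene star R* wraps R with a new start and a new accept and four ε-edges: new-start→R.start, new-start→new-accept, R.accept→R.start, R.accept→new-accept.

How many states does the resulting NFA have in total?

17

Per subexpression:
Each of the 7 symbol leaves contributes a 2-state fragment.
  d|b → 6 states
  (d|b)* → 8 states
  (d|b)*·b → 9 states
  ((d|b)*·b)* → 11 states
  c·a → 3 states
  (c·a)* → 5 states
  a·((d|b)*·b)*·d·(c·a)* → 17 states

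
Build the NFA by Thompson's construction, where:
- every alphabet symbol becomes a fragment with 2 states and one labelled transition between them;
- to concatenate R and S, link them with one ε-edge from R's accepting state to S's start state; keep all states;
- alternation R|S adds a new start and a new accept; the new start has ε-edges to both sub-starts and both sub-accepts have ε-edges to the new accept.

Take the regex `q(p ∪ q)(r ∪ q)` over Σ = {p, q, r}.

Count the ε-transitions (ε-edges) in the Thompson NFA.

Recursing over subexpressions:
Each of the 5 symbol leaves contributes 0 ε-transitions.
  p ∪ q = 4 ε-transitions
  r ∪ q = 4 ε-transitions
  q(p ∪ q)(r ∪ q) = 10 ε-transitions

10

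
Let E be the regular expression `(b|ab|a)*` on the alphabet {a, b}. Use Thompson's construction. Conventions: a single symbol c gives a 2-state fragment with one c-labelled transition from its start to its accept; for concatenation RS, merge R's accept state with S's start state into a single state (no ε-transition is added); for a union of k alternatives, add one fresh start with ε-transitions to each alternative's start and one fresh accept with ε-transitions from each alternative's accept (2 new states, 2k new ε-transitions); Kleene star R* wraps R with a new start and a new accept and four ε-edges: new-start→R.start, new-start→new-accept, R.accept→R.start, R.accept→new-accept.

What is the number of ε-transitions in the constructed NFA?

10

Per subexpression:
Each of the 4 symbol leaves contributes 0 ε-transitions.
  ab = 0 ε-transitions
  b|ab|a = 6 ε-transitions
  (b|ab|a)* = 10 ε-transitions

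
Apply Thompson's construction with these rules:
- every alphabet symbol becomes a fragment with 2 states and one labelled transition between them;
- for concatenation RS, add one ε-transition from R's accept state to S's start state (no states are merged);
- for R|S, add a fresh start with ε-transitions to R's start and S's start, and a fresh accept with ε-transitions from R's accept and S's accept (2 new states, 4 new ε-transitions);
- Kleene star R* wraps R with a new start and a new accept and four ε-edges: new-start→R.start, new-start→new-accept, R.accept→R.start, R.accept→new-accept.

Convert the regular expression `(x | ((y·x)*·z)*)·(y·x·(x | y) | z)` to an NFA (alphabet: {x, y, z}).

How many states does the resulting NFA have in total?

28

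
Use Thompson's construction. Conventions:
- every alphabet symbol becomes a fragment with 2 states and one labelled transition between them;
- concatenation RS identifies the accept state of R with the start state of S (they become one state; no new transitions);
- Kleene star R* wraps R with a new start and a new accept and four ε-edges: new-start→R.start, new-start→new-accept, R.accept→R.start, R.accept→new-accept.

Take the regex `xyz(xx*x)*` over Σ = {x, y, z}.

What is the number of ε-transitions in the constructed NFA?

By structural recursion:
Each of the 6 symbol leaves contributes 0 ε-transitions.
  x* → 4 ε-transitions
  xx*x → 4 ε-transitions
  (xx*x)* → 8 ε-transitions
  xyz(xx*x)* → 8 ε-transitions

8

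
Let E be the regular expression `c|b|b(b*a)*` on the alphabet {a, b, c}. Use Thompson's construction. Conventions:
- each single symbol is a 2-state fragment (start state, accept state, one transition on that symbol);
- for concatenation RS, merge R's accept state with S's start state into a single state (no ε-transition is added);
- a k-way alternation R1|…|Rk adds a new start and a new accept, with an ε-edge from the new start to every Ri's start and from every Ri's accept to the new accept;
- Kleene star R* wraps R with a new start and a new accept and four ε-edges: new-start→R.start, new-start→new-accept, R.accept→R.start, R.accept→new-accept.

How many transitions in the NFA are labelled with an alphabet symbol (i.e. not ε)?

By structural recursion:
Each of the 5 symbol leaves contributes exactly 1 symbol transition.
  b* → 1 symbol transition
  b*a → 2 symbol transitions
  (b*a)* → 2 symbol transitions
  b(b*a)* → 3 symbol transitions
  c|b|b(b*a)* → 5 symbol transitions

5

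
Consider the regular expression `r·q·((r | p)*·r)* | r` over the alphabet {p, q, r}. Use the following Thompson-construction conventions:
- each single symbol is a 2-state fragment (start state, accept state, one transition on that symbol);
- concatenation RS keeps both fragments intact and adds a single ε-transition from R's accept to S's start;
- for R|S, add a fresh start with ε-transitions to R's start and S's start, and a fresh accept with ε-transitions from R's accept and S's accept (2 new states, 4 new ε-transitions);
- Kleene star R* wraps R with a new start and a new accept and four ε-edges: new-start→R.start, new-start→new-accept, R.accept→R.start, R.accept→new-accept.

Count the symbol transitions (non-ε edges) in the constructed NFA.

Building bottom-up:
Each of the 6 symbol leaves contributes exactly 1 symbol transition.
  r | p → 2 symbol transitions
  (r | p)* → 2 symbol transitions
  (r | p)*·r → 3 symbol transitions
  ((r | p)*·r)* → 3 symbol transitions
  r·q·((r | p)*·r)* → 5 symbol transitions
  r·q·((r | p)*·r)* | r → 6 symbol transitions

6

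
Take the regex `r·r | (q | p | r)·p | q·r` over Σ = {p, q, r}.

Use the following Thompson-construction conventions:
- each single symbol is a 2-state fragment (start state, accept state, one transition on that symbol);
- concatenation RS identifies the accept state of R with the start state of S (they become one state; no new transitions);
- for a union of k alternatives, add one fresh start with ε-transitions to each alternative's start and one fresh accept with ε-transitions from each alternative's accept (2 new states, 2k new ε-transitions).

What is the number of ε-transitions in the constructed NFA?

By structural recursion:
Each of the 8 symbol leaves contributes 0 ε-transitions.
  r·r = 0 ε-transitions
  q | p | r = 6 ε-transitions
  (q | p | r)·p = 6 ε-transitions
  q·r = 0 ε-transitions
  r·r | (q | p | r)·p | q·r = 12 ε-transitions

12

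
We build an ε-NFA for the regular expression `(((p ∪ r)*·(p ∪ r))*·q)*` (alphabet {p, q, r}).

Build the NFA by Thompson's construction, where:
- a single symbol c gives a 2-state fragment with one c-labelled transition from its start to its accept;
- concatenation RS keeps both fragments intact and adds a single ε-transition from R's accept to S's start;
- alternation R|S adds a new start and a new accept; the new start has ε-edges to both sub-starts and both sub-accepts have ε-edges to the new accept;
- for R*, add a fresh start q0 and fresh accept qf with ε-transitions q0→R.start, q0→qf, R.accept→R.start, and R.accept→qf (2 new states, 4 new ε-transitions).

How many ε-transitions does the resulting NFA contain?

Per subexpression:
Each of the 5 symbol leaves contributes 0 ε-transitions.
  p ∪ r : 4 ε-transitions
  (p ∪ r)* : 8 ε-transitions
  p ∪ r : 4 ε-transitions
  (p ∪ r)*·(p ∪ r) : 13 ε-transitions
  ((p ∪ r)*·(p ∪ r))* : 17 ε-transitions
  ((p ∪ r)*·(p ∪ r))*·q : 18 ε-transitions
  (((p ∪ r)*·(p ∪ r))*·q)* : 22 ε-transitions

22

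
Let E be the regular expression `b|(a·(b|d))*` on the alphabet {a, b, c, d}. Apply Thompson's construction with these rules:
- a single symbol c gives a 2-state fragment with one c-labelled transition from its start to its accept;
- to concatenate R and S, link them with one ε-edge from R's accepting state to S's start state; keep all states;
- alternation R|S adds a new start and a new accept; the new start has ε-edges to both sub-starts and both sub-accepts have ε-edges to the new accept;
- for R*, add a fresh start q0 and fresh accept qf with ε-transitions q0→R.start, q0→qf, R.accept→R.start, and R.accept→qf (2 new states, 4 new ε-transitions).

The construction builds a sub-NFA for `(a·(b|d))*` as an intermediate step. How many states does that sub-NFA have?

10

Fragment for `(a·(b|d))*`:
Each of the 3 symbol leaves contributes a 2-state fragment.
  b|d : 6 states
  a·(b|d) : 8 states
  (a·(b|d))* : 10 states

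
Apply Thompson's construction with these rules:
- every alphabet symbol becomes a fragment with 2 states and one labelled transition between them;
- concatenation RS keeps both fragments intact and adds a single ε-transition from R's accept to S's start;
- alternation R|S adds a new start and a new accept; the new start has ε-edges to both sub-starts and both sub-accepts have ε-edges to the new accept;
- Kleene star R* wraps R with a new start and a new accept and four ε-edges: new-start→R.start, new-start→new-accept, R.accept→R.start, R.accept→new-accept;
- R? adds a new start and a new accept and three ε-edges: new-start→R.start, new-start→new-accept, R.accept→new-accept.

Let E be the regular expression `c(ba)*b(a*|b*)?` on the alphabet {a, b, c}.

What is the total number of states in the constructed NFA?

Bottom-up over the parse tree:
Each of the 6 symbol leaves contributes a 2-state fragment.
  ba = 4 states
  (ba)* = 6 states
  a* = 4 states
  b* = 4 states
  a*|b* = 10 states
  (a*|b*)? = 12 states
  c(ba)*b(a*|b*)? = 22 states

22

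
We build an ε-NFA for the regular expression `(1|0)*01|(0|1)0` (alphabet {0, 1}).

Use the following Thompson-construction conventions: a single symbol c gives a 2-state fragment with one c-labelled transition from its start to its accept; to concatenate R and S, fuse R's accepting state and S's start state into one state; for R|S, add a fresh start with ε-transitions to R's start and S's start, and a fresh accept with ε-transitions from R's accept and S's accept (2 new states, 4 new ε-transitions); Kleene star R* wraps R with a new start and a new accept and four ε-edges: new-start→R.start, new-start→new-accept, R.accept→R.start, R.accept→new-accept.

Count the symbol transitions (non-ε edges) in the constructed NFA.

Building bottom-up:
Each of the 7 symbol leaves contributes exactly 1 symbol transition.
  1|0 = 2 symbol transitions
  (1|0)* = 2 symbol transitions
  (1|0)*01 = 4 symbol transitions
  0|1 = 2 symbol transitions
  (0|1)0 = 3 symbol transitions
  (1|0)*01|(0|1)0 = 7 symbol transitions

7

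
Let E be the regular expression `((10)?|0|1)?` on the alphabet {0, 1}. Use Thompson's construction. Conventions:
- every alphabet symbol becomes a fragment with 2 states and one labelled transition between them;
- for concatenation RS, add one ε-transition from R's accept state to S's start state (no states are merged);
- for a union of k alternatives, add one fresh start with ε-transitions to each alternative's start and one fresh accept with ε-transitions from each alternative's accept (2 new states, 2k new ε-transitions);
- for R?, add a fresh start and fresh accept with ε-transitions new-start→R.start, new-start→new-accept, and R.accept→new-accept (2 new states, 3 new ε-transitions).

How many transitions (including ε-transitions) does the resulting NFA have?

Per subexpression:
Each of the 4 symbol leaves contributes 1 transition (1 symbol, 0 ε).
  10 = 3 transitions (2 symbol, 1 ε)
  (10)? = 6 transitions (2 symbol, 4 ε)
  (10)?|0|1 = 14 transitions (4 symbol, 10 ε)
  ((10)?|0|1)? = 17 transitions (4 symbol, 13 ε)

17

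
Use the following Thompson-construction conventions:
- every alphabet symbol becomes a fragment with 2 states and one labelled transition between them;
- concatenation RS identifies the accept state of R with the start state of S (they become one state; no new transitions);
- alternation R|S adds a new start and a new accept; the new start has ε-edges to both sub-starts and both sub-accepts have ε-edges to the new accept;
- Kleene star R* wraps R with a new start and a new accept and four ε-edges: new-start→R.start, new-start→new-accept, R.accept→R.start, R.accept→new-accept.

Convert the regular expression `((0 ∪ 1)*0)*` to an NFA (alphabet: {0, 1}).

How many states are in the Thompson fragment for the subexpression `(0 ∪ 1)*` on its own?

Fragment for `(0 ∪ 1)*`:
Each of the 2 symbol leaves contributes a 2-state fragment.
  0 ∪ 1 — 6 states
  (0 ∪ 1)* — 8 states

8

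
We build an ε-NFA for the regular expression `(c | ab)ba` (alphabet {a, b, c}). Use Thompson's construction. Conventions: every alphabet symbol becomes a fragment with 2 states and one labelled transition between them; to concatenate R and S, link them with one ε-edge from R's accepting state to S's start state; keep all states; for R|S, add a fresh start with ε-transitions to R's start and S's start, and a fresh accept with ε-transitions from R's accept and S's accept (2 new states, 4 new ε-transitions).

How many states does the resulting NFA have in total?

12

Building bottom-up:
Each of the 5 symbol leaves contributes a 2-state fragment.
  ab : 4 states
  c | ab : 8 states
  (c | ab)ba : 12 states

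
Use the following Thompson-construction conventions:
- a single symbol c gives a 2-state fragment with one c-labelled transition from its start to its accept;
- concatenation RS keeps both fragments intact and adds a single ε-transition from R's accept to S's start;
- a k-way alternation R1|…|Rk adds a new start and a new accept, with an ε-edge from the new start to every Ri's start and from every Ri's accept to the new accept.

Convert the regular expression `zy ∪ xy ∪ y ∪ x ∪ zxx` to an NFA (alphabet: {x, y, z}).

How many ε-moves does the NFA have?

14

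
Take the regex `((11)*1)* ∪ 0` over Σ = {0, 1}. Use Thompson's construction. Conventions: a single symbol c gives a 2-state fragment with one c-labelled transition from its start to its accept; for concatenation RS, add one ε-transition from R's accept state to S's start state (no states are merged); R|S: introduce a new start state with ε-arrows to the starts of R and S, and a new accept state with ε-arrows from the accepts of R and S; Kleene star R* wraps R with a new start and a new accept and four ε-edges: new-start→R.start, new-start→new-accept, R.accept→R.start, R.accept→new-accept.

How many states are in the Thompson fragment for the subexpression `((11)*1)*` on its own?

10

Fragment for `((11)*1)*`:
Each of the 3 symbol leaves contributes a 2-state fragment.
  11 — 4 states
  (11)* — 6 states
  (11)*1 — 8 states
  ((11)*1)* — 10 states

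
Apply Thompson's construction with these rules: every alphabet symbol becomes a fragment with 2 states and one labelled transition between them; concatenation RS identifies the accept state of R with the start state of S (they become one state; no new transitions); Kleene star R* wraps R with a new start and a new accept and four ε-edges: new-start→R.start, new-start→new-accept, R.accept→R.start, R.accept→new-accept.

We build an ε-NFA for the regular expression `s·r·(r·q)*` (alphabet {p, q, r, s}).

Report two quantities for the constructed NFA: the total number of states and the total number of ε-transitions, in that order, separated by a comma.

7, 4

Building bottom-up:
Each of the 4 symbol leaves contributes 2 states and 0 ε-transitions.
  r·q → 3 states, 0 ε-transitions
  (r·q)* → 5 states, 4 ε-transitions
  s·r·(r·q)* → 7 states, 4 ε-transitions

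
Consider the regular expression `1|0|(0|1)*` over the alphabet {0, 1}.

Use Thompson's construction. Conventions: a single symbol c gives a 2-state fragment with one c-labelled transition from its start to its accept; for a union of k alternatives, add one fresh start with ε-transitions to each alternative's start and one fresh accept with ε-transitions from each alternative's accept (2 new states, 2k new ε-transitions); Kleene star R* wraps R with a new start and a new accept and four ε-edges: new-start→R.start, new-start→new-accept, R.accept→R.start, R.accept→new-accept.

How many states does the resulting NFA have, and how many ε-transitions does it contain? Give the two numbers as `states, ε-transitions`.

Recursing over subexpressions:
Each of the 4 symbol leaves contributes 2 states and 0 ε-transitions.
  0|1 : 6 states, 4 ε-transitions
  (0|1)* : 8 states, 8 ε-transitions
  1|0|(0|1)* : 14 states, 14 ε-transitions

14, 14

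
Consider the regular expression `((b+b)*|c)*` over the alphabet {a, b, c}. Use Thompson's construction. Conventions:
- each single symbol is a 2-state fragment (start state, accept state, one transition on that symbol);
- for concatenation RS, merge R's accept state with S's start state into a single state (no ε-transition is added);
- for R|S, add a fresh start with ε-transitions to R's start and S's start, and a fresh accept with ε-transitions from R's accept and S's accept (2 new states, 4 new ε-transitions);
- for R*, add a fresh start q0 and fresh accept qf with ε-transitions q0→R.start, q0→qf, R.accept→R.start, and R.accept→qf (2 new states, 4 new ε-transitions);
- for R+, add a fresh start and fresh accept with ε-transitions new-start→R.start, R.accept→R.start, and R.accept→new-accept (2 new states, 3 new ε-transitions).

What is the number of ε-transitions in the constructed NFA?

15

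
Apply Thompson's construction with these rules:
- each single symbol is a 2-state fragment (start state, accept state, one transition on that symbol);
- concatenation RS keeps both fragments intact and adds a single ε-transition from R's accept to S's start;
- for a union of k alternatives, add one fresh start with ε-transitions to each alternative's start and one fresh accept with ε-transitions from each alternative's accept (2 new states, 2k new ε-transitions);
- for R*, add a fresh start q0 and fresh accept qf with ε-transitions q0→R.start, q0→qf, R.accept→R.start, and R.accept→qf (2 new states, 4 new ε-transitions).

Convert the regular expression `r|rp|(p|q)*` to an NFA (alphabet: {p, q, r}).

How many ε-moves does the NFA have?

15

Recursing over subexpressions:
Each of the 5 symbol leaves contributes 0 ε-transitions.
  rp — 1 ε-transition
  p|q — 4 ε-transitions
  (p|q)* — 8 ε-transitions
  r|rp|(p|q)* — 15 ε-transitions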